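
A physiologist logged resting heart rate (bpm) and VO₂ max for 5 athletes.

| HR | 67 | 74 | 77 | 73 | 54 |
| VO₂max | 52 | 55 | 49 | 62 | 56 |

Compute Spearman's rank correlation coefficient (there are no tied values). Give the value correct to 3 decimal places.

Rank HR: 2, 4, 5, 3, 1
Rank VO₂max: 2, 3, 1, 5, 4
d = rank(HR) − rank(VO₂max): 0, 1, 4, -2, -3; Σd² = 30
ρ = 1 − 6Σd² / [n(n²−1)] = 1 − 6×30 / (5×24) = 1 − 180/120 ≈ -0.500

-0.500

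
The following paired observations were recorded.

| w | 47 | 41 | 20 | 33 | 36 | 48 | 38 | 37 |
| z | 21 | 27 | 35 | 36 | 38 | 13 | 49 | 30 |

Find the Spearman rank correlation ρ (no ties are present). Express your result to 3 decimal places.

-0.667

Rank w: 7, 6, 1, 2, 3, 8, 5, 4
Rank z: 2, 3, 5, 6, 7, 1, 8, 4
d = rank(w) − rank(z): 5, 3, -4, -4, -4, 7, -3, 0; Σd² = 140
ρ = 1 − 6Σd² / [n(n²−1)] = 1 − 6×140 / (8×63) = 1 − 840/504 ≈ -0.667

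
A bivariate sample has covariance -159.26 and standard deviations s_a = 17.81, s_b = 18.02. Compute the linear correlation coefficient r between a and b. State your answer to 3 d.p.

-0.496

r = Cov(a,b) / (s_a · s_b) = -159.26 / (17.81 × 18.02)
  = -159.26 / 320.9362 ≈ -0.496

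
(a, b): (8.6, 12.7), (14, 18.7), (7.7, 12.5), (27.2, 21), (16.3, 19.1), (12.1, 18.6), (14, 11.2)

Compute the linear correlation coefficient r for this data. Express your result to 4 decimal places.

0.6983

n = 7, Σa = 99.9, Σb = 113.8, Σa² = 1677.19, Σb² = 1944.44, Σab = 1731.66
nΣab − ΣaΣb = 12121.62 − 11368.62 = 753
nΣa² − (Σa)² = 11740.33 − 9980.01 = 1760.32; nΣb² − (Σb)² = 13611.08 − 12950.44 = 660.64
r = 753 / √(1760.32 × 660.64) = 753 / 1078.3959 ≈ 0.6983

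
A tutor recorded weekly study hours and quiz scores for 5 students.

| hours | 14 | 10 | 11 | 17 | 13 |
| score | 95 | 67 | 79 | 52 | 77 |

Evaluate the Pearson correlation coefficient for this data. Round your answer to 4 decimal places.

n = 5, Σx = 65, Σy = 370, Σx² = 875, Σy² = 28388, Σxy = 4754
nΣxy − ΣxΣy = 23770 − 24050 = -280
nΣx² − (Σx)² = 4375 − 4225 = 150; nΣy² − (Σy)² = 141940 − 136900 = 5040
r = -280 / √(150 × 5040) = -280 / 869.4826 ≈ -0.3220

-0.3220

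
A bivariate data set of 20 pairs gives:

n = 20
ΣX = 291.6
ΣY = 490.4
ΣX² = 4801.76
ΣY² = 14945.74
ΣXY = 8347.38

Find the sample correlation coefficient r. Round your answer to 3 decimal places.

r = (nΣXY − ΣXΣY) / √[(nΣX² − (ΣX)²)(nΣY² − (ΣY)²)]
Numerator: 20×8347.38 − 291.6×490.4 = 23946.96
Denominator: √[(96035.2 − 85030.56)(298914.8 − 240492.16)] = √[11004.64 × 58422.64] = 25355.8696
r = 23946.96 / 25355.8696 ≈ 0.944

0.944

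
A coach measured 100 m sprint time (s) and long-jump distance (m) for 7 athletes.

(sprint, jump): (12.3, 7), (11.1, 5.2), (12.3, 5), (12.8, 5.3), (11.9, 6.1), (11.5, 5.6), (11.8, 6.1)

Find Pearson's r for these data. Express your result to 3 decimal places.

0.109

n = 7, Σx = 83.7, Σy = 40.3, Σx² = 1002.73, Σy² = 234.91, Σxy = 482.13
nΣxy − ΣxΣy = 3374.91 − 3373.11 = 1.8
nΣx² − (Σx)² = 7019.11 − 7005.69 = 13.42; nΣy² − (Σy)² = 1644.37 − 1624.09 = 20.28
r = 1.8 / √(13.42 × 20.28) = 1.8 / 16.4972 ≈ 0.109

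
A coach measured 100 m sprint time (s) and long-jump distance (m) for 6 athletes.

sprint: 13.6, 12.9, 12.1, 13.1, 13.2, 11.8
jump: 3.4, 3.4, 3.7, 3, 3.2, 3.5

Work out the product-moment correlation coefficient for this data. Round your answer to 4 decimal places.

n = 6, Σx = 76.7, Σy = 20.2, Σx² = 982.87, Σy² = 68.3, Σxy = 257.71
nΣxy − ΣxΣy = 1546.26 − 1549.34 = -3.08
nΣx² − (Σx)² = 5897.22 − 5882.89 = 14.33; nΣy² − (Σy)² = 409.8 − 408.04 = 1.76
r = -3.08 / √(14.33 × 1.76) = -3.08 / 5.0220 ≈ -0.6133

-0.6133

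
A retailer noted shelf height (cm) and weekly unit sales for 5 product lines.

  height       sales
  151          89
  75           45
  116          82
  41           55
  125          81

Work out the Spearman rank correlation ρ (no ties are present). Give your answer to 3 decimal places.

0.800

Rank height: 5, 2, 3, 1, 4
Rank sales: 5, 1, 4, 2, 3
d = rank(height) − rank(sales): 0, 1, -1, -1, 1; Σd² = 4
ρ = 1 − 6Σd² / [n(n²−1)] = 1 − 6×4 / (5×24) = 1 − 24/120 ≈ 0.800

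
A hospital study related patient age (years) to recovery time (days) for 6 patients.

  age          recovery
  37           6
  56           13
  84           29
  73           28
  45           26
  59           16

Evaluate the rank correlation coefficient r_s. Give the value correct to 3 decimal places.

Rank age: 1, 3, 6, 5, 2, 4
Rank recovery: 1, 2, 6, 5, 4, 3
d = rank(age) − rank(recovery): 0, 1, 0, 0, -2, 1; Σd² = 6
ρ = 1 − 6Σd² / [n(n²−1)] = 1 − 6×6 / (6×35) = 1 − 36/210 ≈ 0.829

0.829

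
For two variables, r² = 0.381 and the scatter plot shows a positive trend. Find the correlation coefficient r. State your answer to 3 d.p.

0.617

|r| = √0.381 = 0.617
The association is positive, so r = 0.617.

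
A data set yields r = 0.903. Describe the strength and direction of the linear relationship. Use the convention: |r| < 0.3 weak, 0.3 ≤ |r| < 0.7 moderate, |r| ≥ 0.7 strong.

r = 0.903 > 0 so the relationship is positive.
|r| = 0.903, which falls in the strong range.

strong positive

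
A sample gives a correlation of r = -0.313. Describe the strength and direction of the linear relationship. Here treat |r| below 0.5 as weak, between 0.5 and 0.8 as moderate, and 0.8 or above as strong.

weak negative

r = -0.313 < 0 so the relationship is negative.
|r| = 0.313, which falls in the weak range.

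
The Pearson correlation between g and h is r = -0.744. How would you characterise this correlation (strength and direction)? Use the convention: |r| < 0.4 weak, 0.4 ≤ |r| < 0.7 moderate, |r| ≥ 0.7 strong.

r = -0.744 < 0 so the relationship is negative.
|r| = 0.744, which falls in the strong range.

strong negative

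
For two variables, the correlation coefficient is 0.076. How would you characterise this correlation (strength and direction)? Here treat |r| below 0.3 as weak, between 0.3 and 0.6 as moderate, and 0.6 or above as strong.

weak positive

r = 0.076 > 0 so the relationship is positive.
|r| = 0.076, which falls in the weak range.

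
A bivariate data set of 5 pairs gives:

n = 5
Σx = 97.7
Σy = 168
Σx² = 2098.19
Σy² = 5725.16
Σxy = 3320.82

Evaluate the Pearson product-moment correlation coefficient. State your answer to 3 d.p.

r = (nΣxy − ΣxΣy) / √[(nΣx² − (Σx)²)(nΣy² − (Σy)²)]
Numerator: 5×3320.82 − 97.7×168 = 190.5
Denominator: √[(10490.95 − 9545.29)(28625.8 − 28224)] = √[945.66 × 401.8] = 616.4140
r = 190.5 / 616.4140 ≈ 0.309

0.309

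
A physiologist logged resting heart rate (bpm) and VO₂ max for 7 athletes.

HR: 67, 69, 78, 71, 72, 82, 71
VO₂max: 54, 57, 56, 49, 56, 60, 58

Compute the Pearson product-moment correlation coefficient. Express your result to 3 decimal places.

n = 7, Σx = 510, Σy = 390, Σx² = 37324, Σy² = 21802, Σxy = 28468
nΣxy − ΣxΣy = 199276 − 198900 = 376
nΣx² − (Σx)² = 261268 − 260100 = 1168; nΣy² − (Σy)² = 152614 − 152100 = 514
r = 376 / √(1168 × 514) = 376 / 774.8239 ≈ 0.485

0.485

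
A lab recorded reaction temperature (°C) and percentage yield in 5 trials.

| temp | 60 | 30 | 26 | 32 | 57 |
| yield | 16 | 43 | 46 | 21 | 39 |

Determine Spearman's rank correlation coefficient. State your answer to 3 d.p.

Rank temp: 5, 2, 1, 3, 4
Rank yield: 1, 4, 5, 2, 3
d = rank(temp) − rank(yield): 4, -2, -4, 1, 1; Σd² = 38
ρ = 1 − 6Σd² / [n(n²−1)] = 1 − 6×38 / (5×24) = 1 − 228/120 ≈ -0.900

-0.900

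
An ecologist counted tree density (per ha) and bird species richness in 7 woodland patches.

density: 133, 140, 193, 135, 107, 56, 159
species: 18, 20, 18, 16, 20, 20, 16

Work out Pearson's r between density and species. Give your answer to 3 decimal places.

n = 7, Σx = 923, Σy = 128, Σx² = 132629, Σy² = 2360, Σxy = 16632
nΣxy − ΣxΣy = 116424 − 118144 = -1720
nΣx² − (Σx)² = 928403 − 851929 = 76474; nΣy² − (Σy)² = 16520 − 16384 = 136
r = -1720 / √(76474 × 136) = -1720 / 3224.9750 ≈ -0.533

-0.533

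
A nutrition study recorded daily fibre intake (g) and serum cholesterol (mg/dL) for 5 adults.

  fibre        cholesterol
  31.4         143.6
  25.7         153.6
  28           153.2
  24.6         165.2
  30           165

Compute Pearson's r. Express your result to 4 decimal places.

n = 5, Σx = 139.7, Σy = 780.6, Σx² = 3935.61, Σy² = 122200.2, Σxy = 21760.08
nΣxy − ΣxΣy = 108800.4 − 109049.82 = -249.42
nΣx² − (Σx)² = 19678.05 − 19516.09 = 161.96; nΣy² − (Σy)² = 611001 − 609336.36 = 1664.64
r = -249.42 / √(161.96 × 1664.64) = -249.42 / 519.2351 ≈ -0.4804

-0.4804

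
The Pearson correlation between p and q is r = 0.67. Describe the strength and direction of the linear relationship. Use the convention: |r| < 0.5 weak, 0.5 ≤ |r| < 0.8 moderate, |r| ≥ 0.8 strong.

moderate positive

r = 0.67 > 0 so the relationship is positive.
|r| = 0.67, which falls in the moderate range.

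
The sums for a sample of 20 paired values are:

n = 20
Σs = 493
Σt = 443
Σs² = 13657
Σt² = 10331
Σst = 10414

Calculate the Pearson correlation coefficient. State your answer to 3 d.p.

-0.573

r = (nΣst − ΣsΣt) / √[(nΣs² − (Σs)²)(nΣt² − (Σt)²)]
Numerator: 20×10414 − 493×443 = -10119
Denominator: √[(273140 − 243049)(206620 − 196249)] = √[30091 × 10371] = 17665.6096
r = -10119 / 17665.6096 ≈ -0.573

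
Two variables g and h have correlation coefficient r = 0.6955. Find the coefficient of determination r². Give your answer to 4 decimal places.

0.4837

r² = (0.6955)² = 0.4837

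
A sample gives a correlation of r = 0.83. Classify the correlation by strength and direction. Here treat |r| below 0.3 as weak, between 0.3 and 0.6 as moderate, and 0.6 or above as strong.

strong positive

r = 0.83 > 0 so the relationship is positive.
|r| = 0.83, which falls in the strong range.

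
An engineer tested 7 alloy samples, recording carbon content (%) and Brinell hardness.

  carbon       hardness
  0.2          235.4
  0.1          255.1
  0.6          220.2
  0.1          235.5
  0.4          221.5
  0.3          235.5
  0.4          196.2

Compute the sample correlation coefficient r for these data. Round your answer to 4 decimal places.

-0.6890

n = 7, Σx = 2.1, Σy = 1599.4, Σx² = 0.83, Σy² = 367454.4, Σxy = 465.99
nΣxy − ΣxΣy = 3261.93 − 3358.74 = -96.81
nΣx² − (Σx)² = 5.81 − 4.41 = 1.4; nΣy² − (Σy)² = 2572180.8 − 2558080.36 = 14100.44
r = -96.81 / √(1.4 × 14100.44) = -96.81 / 140.5013 ≈ -0.6890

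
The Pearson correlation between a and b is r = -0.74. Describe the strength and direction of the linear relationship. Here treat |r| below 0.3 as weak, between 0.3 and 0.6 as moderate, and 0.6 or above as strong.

strong negative

r = -0.74 < 0 so the relationship is negative.
|r| = 0.74, which falls in the strong range.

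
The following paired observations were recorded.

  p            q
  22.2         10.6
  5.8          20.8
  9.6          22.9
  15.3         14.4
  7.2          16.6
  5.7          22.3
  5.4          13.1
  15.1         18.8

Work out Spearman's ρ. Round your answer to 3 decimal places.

-0.310

Rank p: 8, 3, 5, 7, 4, 2, 1, 6
Rank q: 1, 6, 8, 3, 4, 7, 2, 5
d = rank(p) − rank(q): 7, -3, -3, 4, 0, -5, -1, 1; Σd² = 110
ρ = 1 − 6Σd² / [n(n²−1)] = 1 − 6×110 / (8×63) = 1 − 660/504 ≈ -0.310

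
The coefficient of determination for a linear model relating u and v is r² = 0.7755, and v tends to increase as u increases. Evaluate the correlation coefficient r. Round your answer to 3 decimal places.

0.881

|r| = √0.7755 = 0.881
The association is positive, so r = 0.881.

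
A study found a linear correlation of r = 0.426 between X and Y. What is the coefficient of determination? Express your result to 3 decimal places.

r² = (0.426)² = 0.181

0.181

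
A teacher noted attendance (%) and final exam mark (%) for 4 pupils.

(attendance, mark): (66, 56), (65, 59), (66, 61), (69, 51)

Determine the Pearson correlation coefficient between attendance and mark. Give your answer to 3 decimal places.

n = 4, Σx = 266, Σy = 227, Σx² = 17698, Σy² = 12939, Σxy = 15076
nΣxy − ΣxΣy = 60304 − 60382 = -78
nΣx² − (Σx)² = 70792 − 70756 = 36; nΣy² − (Σy)² = 51756 − 51529 = 227
r = -78 / √(36 × 227) = -78 / 90.3991 ≈ -0.863

-0.863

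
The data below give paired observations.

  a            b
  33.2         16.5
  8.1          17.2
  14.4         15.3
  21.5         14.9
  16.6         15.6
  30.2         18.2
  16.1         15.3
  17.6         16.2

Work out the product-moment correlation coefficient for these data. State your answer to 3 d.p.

0.322

n = 8, Σa = 157.7, Σb = 129.2, Σa² = 3594.03, Σb² = 2095.32, Σab = 2567.84
nΣab − ΣaΣb = 20542.72 − 20374.84 = 167.88
nΣa² − (Σa)² = 28752.24 − 24869.29 = 3882.95; nΣb² − (Σb)² = 16762.56 − 16692.64 = 69.92
r = 167.88 / √(3882.95 × 69.92) = 167.88 / 521.0526 ≈ 0.322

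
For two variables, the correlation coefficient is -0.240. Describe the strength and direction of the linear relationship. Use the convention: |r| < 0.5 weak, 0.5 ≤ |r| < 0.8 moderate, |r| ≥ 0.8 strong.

weak negative

r = -0.240 < 0 so the relationship is negative.
|r| = 0.240, which falls in the weak range.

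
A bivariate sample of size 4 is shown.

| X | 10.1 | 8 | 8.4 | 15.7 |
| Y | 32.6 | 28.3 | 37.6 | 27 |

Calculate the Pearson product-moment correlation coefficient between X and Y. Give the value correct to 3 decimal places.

n = 4, ΣX = 42.2, ΣY = 125.5, ΣX² = 483.06, ΣY² = 4006.41, ΣXY = 1295.4
nΣXY − ΣXΣY = 5181.6 − 5296.1 = -114.5
nΣX² − (ΣX)² = 1932.24 − 1780.84 = 151.4; nΣY² − (ΣY)² = 16025.64 − 15750.25 = 275.39
r = -114.5 / √(151.4 × 275.39) = -114.5 / 204.1912 ≈ -0.561

-0.561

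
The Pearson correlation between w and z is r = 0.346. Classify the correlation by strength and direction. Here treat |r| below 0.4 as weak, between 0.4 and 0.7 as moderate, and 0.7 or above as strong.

weak positive

r = 0.346 > 0 so the relationship is positive.
|r| = 0.346, which falls in the weak range.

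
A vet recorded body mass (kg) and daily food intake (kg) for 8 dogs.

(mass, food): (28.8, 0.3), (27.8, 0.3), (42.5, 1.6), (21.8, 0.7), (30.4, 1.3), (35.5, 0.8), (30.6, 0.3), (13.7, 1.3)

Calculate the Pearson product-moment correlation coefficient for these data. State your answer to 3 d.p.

n = 8, Σx = 231.1, Σy = 6.6, Σx² = 7192.23, Σy² = 7.34, Σxy = 195.15
nΣxy − ΣxΣy = 1561.2 − 1525.26 = 35.94
nΣx² − (Σx)² = 57537.84 − 53407.21 = 4130.63; nΣy² − (Σy)² = 58.72 − 43.56 = 15.16
r = 35.94 / √(4130.63 × 15.16) = 35.94 / 250.2406 ≈ 0.144

0.144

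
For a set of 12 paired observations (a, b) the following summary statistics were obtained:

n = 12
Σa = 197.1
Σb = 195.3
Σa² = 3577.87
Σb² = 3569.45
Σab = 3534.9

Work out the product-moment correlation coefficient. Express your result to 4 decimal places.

0.8965

r = (nΣab − ΣaΣb) / √[(nΣa² − (Σa)²)(nΣb² − (Σb)²)]
Numerator: 12×3534.9 − 197.1×195.3 = 3925.17
Denominator: √[(42934.44 − 38848.41)(42833.4 − 38142.09)] = √[4086.03 × 4691.31] = 4378.2226
r = 3925.17 / 4378.2226 ≈ 0.8965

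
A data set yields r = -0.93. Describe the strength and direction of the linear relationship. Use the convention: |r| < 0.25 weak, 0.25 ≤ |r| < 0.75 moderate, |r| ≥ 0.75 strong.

strong negative

r = -0.93 < 0 so the relationship is negative.
|r| = 0.93, which falls in the strong range.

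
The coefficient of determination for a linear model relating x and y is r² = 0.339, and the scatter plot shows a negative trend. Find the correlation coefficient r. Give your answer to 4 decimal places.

-0.5822

|r| = √0.339 = 0.5822
The association is negative, so r = −0.5822.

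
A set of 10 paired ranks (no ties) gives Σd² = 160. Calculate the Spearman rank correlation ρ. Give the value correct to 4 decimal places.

ρ = 1 − 6Σd² / [n(n²−1)] = 1 − 6×160 / (10×99)
  = 1 − 960/990 = 1 − 0.96970 ≈ 0.0303

0.0303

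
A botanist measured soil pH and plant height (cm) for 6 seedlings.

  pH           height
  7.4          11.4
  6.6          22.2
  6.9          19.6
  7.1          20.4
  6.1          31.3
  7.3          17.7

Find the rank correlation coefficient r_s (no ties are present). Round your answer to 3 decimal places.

-0.943

Rank pH: 6, 2, 3, 4, 1, 5
Rank height: 1, 5, 3, 4, 6, 2
d = rank(pH) − rank(height): 5, -3, 0, 0, -5, 3; Σd² = 68
ρ = 1 − 6Σd² / [n(n²−1)] = 1 − 6×68 / (6×35) = 1 − 408/210 ≈ -0.943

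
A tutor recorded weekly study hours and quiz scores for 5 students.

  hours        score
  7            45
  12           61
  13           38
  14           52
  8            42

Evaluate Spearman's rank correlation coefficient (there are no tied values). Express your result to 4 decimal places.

0.1000

Rank hours: 1, 3, 4, 5, 2
Rank score: 3, 5, 1, 4, 2
d = rank(hours) − rank(score): -2, -2, 3, 1, 0; Σd² = 18
ρ = 1 − 6Σd² / [n(n²−1)] = 1 − 6×18 / (5×24) = 1 − 108/120 ≈ 0.1000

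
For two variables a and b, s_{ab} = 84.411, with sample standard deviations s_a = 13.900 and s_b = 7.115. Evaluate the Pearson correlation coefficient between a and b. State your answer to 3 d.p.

r = Cov(a,b) / (s_a · s_b) = 84.411 / (13.900 × 7.115)
  = 84.411 / 98.8985 ≈ 0.854

0.854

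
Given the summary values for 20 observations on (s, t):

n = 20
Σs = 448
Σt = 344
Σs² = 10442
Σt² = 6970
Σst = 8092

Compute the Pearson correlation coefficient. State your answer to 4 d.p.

r = (nΣst − ΣsΣt) / √[(nΣs² − (Σs)²)(nΣt² − (Σt)²)]
Numerator: 20×8092 − 448×344 = 7728
Denominator: √[(208840 − 200704)(139400 − 118336)] = √[8136 × 21064] = 13091.0925
r = 7728 / 13091.0925 ≈ 0.5903

0.5903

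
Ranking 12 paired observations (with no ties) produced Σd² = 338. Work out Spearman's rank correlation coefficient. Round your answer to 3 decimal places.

ρ = 1 − 6Σd² / [n(n²−1)] = 1 − 6×338 / (12×143)
  = 1 − 2028/1716 = 1 − 1.1818 ≈ -0.182

-0.182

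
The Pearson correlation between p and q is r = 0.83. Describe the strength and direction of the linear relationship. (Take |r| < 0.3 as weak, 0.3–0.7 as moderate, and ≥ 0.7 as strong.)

r = 0.83 > 0 so the relationship is positive.
|r| = 0.83, which falls in the strong range.

strong positive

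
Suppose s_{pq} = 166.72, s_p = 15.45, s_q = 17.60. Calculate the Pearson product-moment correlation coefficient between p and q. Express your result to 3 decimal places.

r = Cov(p,q) / (s_p · s_q) = 166.72 / (15.45 × 17.60)
  = 166.72 / 271.9200 ≈ 0.613

0.613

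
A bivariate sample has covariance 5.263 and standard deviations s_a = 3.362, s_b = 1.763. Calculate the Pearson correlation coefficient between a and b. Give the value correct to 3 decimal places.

r = Cov(a,b) / (s_a · s_b) = 5.263 / (3.362 × 1.763)
  = 5.263 / 5.9272 ≈ 0.888

0.888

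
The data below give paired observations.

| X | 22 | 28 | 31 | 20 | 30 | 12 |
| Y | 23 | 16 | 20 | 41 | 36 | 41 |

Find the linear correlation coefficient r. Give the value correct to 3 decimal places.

-0.622

n = 6, ΣX = 143, ΣY = 177, ΣX² = 3673, ΣY² = 5843, ΣXY = 3966
nΣXY − ΣXΣY = 23796 − 25311 = -1515
nΣX² − (ΣX)² = 22038 − 20449 = 1589; nΣY² − (ΣY)² = 35058 − 31329 = 3729
r = -1515 / √(1589 × 3729) = -1515 / 2434.2105 ≈ -0.622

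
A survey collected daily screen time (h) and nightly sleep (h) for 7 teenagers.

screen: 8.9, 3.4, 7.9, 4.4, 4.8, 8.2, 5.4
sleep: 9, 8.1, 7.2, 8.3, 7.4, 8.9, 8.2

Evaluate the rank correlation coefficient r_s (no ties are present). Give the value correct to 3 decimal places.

Rank screen: 7, 1, 5, 2, 3, 6, 4
Rank sleep: 7, 3, 1, 5, 2, 6, 4
d = rank(screen) − rank(sleep): 0, -2, 4, -3, 1, 0, 0; Σd² = 30
ρ = 1 − 6Σd² / [n(n²−1)] = 1 − 6×30 / (7×48) = 1 − 180/336 ≈ 0.464

0.464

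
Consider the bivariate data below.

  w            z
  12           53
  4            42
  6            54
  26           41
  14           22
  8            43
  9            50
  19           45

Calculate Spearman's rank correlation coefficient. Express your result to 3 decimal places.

Rank w: 5, 1, 2, 8, 6, 3, 4, 7
Rank z: 7, 3, 8, 2, 1, 4, 6, 5
d = rank(w) − rank(z): -2, -2, -6, 6, 5, -1, -2, 2; Σd² = 114
ρ = 1 − 6Σd² / [n(n²−1)] = 1 − 6×114 / (8×63) = 1 − 684/504 ≈ -0.357

-0.357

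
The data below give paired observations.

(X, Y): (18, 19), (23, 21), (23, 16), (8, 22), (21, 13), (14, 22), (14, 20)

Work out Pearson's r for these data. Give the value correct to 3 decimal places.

n = 7, ΣX = 121, ΣY = 133, ΣX² = 2279, ΣY² = 2595, ΣXY = 2230
nΣXY − ΣXΣY = 15610 − 16093 = -483
nΣX² − (ΣX)² = 15953 − 14641 = 1312; nΣY² − (ΣY)² = 18165 − 17689 = 476
r = -483 / √(1312 × 476) = -483 / 790.2607 ≈ -0.611

-0.611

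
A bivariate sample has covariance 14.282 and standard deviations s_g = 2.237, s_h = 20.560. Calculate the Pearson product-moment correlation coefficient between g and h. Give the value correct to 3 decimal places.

r = Cov(g,h) / (s_g · s_h) = 14.282 / (2.237 × 20.560)
  = 14.282 / 45.9927 ≈ 0.311

0.311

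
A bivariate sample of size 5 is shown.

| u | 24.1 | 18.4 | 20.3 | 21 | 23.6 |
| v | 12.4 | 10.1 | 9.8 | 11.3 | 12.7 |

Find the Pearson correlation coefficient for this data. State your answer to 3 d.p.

0.912

n = 5, Σu = 107.4, Σv = 56.3, Σu² = 2329.42, Σv² = 640.79, Σuv = 1220.64
nΣuv − ΣuΣv = 6103.2 − 6046.62 = 56.58
nΣu² − (Σu)² = 11647.1 − 11534.76 = 112.34; nΣv² − (Σv)² = 3203.95 − 3169.69 = 34.26
r = 56.58 / √(112.34 × 34.26) = 56.58 / 62.0384 ≈ 0.912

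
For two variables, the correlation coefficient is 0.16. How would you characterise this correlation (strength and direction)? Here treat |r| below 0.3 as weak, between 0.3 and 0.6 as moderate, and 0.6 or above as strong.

r = 0.16 > 0 so the relationship is positive.
|r| = 0.16, which falls in the weak range.

weak positive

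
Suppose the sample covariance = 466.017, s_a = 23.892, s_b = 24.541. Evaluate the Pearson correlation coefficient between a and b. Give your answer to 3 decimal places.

0.795

r = Cov(a,b) / (s_a · s_b) = 466.017 / (23.892 × 24.541)
  = 466.017 / 586.3336 ≈ 0.795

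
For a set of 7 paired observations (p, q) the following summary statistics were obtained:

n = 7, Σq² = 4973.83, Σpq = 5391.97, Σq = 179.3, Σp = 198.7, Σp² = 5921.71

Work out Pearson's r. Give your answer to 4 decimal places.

r = (nΣpq − ΣpΣq) / √[(nΣp² − (Σp)²)(nΣq² − (Σq)²)]
Numerator: 7×5391.97 − 198.7×179.3 = 2116.88
Denominator: √[(41451.97 − 39481.69)(34816.81 − 32148.49)] = √[1970.28 × 2668.32] = 2292.8885
r = 2116.88 / 2292.8885 ≈ 0.9232

0.9232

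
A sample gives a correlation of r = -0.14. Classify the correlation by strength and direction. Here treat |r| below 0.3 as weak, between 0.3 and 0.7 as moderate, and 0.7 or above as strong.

r = -0.14 < 0 so the relationship is negative.
|r| = 0.14, which falls in the weak range.

weak negative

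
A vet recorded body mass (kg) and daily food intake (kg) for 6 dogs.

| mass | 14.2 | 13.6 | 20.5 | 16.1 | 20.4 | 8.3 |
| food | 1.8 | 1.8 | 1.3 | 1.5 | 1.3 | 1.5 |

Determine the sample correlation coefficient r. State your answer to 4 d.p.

n = 6, Σx = 93.1, Σy = 9.2, Σx² = 1551.11, Σy² = 14.36, Σxy = 139.81
nΣxy − ΣxΣy = 838.86 − 856.52 = -17.66
nΣx² − (Σx)² = 9306.66 − 8667.61 = 639.05; nΣy² − (Σy)² = 86.16 − 84.64 = 1.52
r = -17.66 / √(639.05 × 1.52) = -17.66 / 31.1666 ≈ -0.5666

-0.5666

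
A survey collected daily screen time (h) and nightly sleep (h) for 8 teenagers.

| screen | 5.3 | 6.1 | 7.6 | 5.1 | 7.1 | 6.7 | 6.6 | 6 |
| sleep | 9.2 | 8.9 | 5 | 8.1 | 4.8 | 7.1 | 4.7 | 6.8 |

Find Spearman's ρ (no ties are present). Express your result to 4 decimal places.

-0.6429

Rank screen: 2, 4, 8, 1, 7, 6, 5, 3
Rank sleep: 8, 7, 3, 6, 2, 5, 1, 4
d = rank(screen) − rank(sleep): -6, -3, 5, -5, 5, 1, 4, -1; Σd² = 138
ρ = 1 − 6Σd² / [n(n²−1)] = 1 − 6×138 / (8×63) = 1 − 828/504 ≈ -0.6429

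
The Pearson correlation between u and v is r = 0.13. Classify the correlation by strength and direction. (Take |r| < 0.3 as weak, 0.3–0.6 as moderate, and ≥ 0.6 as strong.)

weak positive

r = 0.13 > 0 so the relationship is positive.
|r| = 0.13, which falls in the weak range.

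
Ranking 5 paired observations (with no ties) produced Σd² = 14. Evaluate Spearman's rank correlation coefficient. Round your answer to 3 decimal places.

0.300

ρ = 1 − 6Σd² / [n(n²−1)] = 1 − 6×14 / (5×24)
  = 1 − 84/120 = 1 − 0.7000 ≈ 0.300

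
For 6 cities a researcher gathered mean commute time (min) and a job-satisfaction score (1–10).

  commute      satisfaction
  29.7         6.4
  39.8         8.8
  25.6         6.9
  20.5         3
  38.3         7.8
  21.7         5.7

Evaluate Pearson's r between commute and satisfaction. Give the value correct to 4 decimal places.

n = 6, Σx = 175.6, Σy = 38.6, Σx² = 5479.52, Σy² = 268.34, Σxy = 1200.89
nΣxy − ΣxΣy = 7205.34 − 6778.16 = 427.18
nΣx² − (Σx)² = 32877.12 − 30835.36 = 2041.76; nΣy² − (Σy)² = 1610.04 − 1489.96 = 120.08
r = 427.18 / √(2041.76 × 120.08) = 427.18 / 495.1510 ≈ 0.8627

0.8627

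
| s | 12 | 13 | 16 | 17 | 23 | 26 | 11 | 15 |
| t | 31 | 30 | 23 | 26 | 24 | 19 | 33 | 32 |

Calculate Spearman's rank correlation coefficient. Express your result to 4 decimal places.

-0.8571

Rank s: 2, 3, 5, 6, 7, 8, 1, 4
Rank t: 6, 5, 2, 4, 3, 1, 8, 7
d = rank(s) − rank(t): -4, -2, 3, 2, 4, 7, -7, -3; Σd² = 156
ρ = 1 − 6Σd² / [n(n²−1)] = 1 − 6×156 / (8×63) = 1 − 936/504 ≈ -0.8571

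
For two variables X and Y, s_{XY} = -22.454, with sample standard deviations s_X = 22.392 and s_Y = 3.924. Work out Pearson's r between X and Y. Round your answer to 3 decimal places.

r = Cov(X,Y) / (s_X · s_Y) = -22.454 / (22.392 × 3.924)
  = -22.454 / 87.8662 ≈ -0.256

-0.256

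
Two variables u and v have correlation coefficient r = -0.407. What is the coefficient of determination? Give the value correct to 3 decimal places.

r² = (-0.407)² = 0.166

0.166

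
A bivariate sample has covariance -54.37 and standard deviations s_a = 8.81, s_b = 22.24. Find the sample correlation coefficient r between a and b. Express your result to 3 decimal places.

r = Cov(a,b) / (s_a · s_b) = -54.37 / (8.81 × 22.24)
  = -54.37 / 195.9344 ≈ -0.277

-0.277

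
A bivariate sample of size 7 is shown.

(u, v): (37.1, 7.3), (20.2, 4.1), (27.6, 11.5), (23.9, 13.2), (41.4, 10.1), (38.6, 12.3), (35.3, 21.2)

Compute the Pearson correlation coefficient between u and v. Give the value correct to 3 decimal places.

0.293

n = 7, Σu = 224.1, Σv = 79.7, Σu² = 7567.43, Σv² = 1079.33, Σuv = 2627.81
nΣuv − ΣuΣv = 18394.67 − 17860.77 = 533.9
nΣu² − (Σu)² = 52972.01 − 50220.81 = 2751.2; nΣv² − (Σv)² = 7555.31 − 6352.09 = 1203.22
r = 533.9 / √(2751.2 × 1203.22) = 533.9 / 1819.4227 ≈ 0.293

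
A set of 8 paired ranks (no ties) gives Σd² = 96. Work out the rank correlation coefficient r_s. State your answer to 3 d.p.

ρ = 1 − 6Σd² / [n(n²−1)] = 1 − 6×96 / (8×63)
  = 1 − 576/504 = 1 − 1.1429 ≈ -0.143

-0.143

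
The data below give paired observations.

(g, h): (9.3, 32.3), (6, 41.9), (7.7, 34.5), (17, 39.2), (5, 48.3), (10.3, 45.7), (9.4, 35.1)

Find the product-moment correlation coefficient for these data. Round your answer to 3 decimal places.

n = 7, Σg = 64.7, Σh = 277, Σg² = 690.23, Σh² = 11179.18, Σgh = 2525.99
nΣgh − ΣgΣh = 17681.93 − 17921.9 = -239.97
nΣg² − (Σg)² = 4831.61 − 4186.09 = 645.52; nΣh² − (Σh)² = 78254.26 − 76729 = 1525.26
r = -239.97 / √(645.52 × 1525.26) = -239.97 / 992.2630 ≈ -0.242

-0.242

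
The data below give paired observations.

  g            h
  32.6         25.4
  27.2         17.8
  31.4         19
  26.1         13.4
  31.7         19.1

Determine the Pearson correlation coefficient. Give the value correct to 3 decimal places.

0.832

n = 5, Σg = 149, Σh = 94.7, Σg² = 4474.66, Σh² = 1867.37, Σgh = 2864.01
nΣgh − ΣgΣh = 14320.05 − 14110.3 = 209.75
nΣg² − (Σg)² = 22373.3 − 22201 = 172.3; nΣh² − (Σh)² = 9336.85 − 8968.09 = 368.76
r = 209.75 / √(172.3 × 368.76) = 209.75 / 252.0662 ≈ 0.832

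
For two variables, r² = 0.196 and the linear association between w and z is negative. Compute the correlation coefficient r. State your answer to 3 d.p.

|r| = √0.196 = 0.443
The association is negative, so r = −0.443.

-0.443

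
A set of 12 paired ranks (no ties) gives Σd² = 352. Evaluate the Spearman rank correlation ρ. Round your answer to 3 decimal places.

ρ = 1 − 6Σd² / [n(n²−1)] = 1 − 6×352 / (12×143)
  = 1 − 2112/1716 = 1 − 1.2308 ≈ -0.231

-0.231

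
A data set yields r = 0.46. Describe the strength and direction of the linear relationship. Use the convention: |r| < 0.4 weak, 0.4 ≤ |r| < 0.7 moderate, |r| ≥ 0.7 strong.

moderate positive

r = 0.46 > 0 so the relationship is positive.
|r| = 0.46, which falls in the moderate range.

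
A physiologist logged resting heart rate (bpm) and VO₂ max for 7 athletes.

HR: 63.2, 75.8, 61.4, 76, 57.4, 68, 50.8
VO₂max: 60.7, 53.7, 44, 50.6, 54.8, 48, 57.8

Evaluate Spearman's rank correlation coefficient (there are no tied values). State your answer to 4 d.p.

-0.3571

Rank HR: 4, 6, 3, 7, 2, 5, 1
Rank VO₂max: 7, 4, 1, 3, 5, 2, 6
d = rank(HR) − rank(VO₂max): -3, 2, 2, 4, -3, 3, -5; Σd² = 76
ρ = 1 − 6Σd² / [n(n²−1)] = 1 − 6×76 / (7×48) = 1 − 456/336 ≈ -0.3571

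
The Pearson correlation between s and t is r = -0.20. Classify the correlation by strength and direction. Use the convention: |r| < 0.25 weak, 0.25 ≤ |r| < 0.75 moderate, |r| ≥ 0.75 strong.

weak negative

r = -0.20 < 0 so the relationship is negative.
|r| = 0.20, which falls in the weak range.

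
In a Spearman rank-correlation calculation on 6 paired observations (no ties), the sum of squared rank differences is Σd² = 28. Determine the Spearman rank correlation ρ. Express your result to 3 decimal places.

0.200

ρ = 1 − 6Σd² / [n(n²−1)] = 1 − 6×28 / (6×35)
  = 1 − 168/210 = 1 − 0.8000 ≈ 0.200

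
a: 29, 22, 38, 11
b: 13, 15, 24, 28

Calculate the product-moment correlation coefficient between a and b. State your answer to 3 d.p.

-0.298

n = 4, Σa = 100, Σb = 80, Σa² = 2890, Σb² = 1754, Σab = 1927
nΣab − ΣaΣb = 7708 − 8000 = -292
nΣa² − (Σa)² = 11560 − 10000 = 1560; nΣb² − (Σb)² = 7016 − 6400 = 616
r = -292 / √(1560 × 616) = -292 / 980.2857 ≈ -0.298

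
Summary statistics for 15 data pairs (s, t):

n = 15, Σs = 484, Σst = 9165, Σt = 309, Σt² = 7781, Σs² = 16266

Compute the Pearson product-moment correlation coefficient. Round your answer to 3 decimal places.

-0.840

r = (nΣst − ΣsΣt) / √[(nΣs² − (Σs)²)(nΣt² − (Σt)²)]
Numerator: 15×9165 − 484×309 = -12081
Denominator: √[(243990 − 234256)(116715 − 95481)] = √[9734 × 21234] = 14376.7784
r = -12081 / 14376.7784 ≈ -0.840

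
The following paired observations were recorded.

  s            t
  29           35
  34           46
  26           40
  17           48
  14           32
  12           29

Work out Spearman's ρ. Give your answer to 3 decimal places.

Rank s: 5, 6, 4, 3, 2, 1
Rank t: 3, 5, 4, 6, 2, 1
d = rank(s) − rank(t): 2, 1, 0, -3, 0, 0; Σd² = 14
ρ = 1 − 6Σd² / [n(n²−1)] = 1 − 6×14 / (6×35) = 1 − 84/210 ≈ 0.600

0.600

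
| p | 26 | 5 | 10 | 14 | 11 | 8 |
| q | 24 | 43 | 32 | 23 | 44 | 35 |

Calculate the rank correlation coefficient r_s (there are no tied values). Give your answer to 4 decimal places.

Rank p: 6, 1, 3, 5, 4, 2
Rank q: 2, 5, 3, 1, 6, 4
d = rank(p) − rank(q): 4, -4, 0, 4, -2, -2; Σd² = 56
ρ = 1 − 6Σd² / [n(n²−1)] = 1 − 6×56 / (6×35) = 1 − 336/210 ≈ -0.6000

-0.6000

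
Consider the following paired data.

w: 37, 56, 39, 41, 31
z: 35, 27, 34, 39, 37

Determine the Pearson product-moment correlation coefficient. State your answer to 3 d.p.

-0.818

n = 5, Σw = 204, Σz = 172, Σw² = 8668, Σz² = 6000, Σwz = 6879
nΣwz − ΣwΣz = 34395 − 35088 = -693
nΣw² − (Σw)² = 43340 − 41616 = 1724; nΣz² − (Σz)² = 30000 − 29584 = 416
r = -693 / √(1724 × 416) = -693 / 846.8672 ≈ -0.818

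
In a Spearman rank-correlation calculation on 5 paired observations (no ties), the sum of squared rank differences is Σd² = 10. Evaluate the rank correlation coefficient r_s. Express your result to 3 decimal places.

ρ = 1 − 6Σd² / [n(n²−1)] = 1 − 6×10 / (5×24)
  = 1 − 60/120 = 1 − 0.5000 ≈ 0.500

0.500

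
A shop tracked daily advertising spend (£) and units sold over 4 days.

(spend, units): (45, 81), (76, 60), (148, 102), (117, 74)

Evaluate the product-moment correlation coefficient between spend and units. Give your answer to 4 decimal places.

0.5760

n = 4, Σx = 386, Σy = 317, Σx² = 43394, Σy² = 26041, Σxy = 31959
nΣxy − ΣxΣy = 127836 − 122362 = 5474
nΣx² − (Σx)² = 173576 − 148996 = 24580; nΣy² − (Σy)² = 104164 − 100489 = 3675
r = 5474 / √(24580 × 3675) = 5474 / 9504.2885 ≈ 0.5760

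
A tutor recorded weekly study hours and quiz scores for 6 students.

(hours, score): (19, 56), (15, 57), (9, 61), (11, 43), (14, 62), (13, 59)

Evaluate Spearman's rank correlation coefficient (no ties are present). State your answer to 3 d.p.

Rank hours: 6, 5, 1, 2, 4, 3
Rank score: 2, 3, 5, 1, 6, 4
d = rank(hours) − rank(score): 4, 2, -4, 1, -2, -1; Σd² = 42
ρ = 1 − 6Σd² / [n(n²−1)] = 1 − 6×42 / (6×35) = 1 − 252/210 ≈ -0.200

-0.200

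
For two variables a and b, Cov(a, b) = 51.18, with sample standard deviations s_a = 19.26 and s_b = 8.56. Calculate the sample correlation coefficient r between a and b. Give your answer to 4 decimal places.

r = Cov(a,b) / (s_a · s_b) = 51.18 / (19.26 × 8.56)
  = 51.18 / 164.8656 ≈ 0.3104

0.3104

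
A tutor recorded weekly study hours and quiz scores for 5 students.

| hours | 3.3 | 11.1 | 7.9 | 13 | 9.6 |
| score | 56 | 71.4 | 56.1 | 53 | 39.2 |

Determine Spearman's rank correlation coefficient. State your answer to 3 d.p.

Rank hours: 1, 4, 2, 5, 3
Rank score: 3, 5, 4, 2, 1
d = rank(hours) − rank(score): -2, -1, -2, 3, 2; Σd² = 22
ρ = 1 − 6Σd² / [n(n²−1)] = 1 − 6×22 / (5×24) = 1 − 132/120 ≈ -0.100

-0.100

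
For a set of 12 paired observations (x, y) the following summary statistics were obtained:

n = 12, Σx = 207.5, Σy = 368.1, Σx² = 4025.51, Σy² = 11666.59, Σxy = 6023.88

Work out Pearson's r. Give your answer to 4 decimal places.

-0.8422

r = (nΣxy − ΣxΣy) / √[(nΣx² − (Σx)²)(nΣy² − (Σy)²)]
Numerator: 12×6023.88 − 207.5×368.1 = -4094.19
Denominator: √[(48306.12 − 43056.25)(139999.08 − 135497.61)] = √[5249.87 × 4501.47] = 4861.2892
r = -4094.19 / 4861.2892 ≈ -0.8422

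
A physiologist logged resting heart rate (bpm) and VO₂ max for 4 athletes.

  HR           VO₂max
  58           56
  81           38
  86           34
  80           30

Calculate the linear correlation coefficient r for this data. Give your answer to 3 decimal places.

n = 4, Σx = 305, Σy = 158, Σx² = 23721, Σy² = 6636, Σxy = 11650
nΣxy − ΣxΣy = 46600 − 48190 = -1590
nΣx² − (Σx)² = 94884 − 93025 = 1859; nΣy² − (Σy)² = 26544 − 24964 = 1580
r = -1590 / √(1859 × 1580) = -1590 / 1713.8320 ≈ -0.928

-0.928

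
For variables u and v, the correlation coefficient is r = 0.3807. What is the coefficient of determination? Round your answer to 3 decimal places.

r² = (0.3807)² = 0.145

0.145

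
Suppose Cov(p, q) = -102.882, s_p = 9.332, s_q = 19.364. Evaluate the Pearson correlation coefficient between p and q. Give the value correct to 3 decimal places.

r = Cov(p,q) / (s_p · s_q) = -102.882 / (9.332 × 19.364)
  = -102.882 / 180.7048 ≈ -0.569

-0.569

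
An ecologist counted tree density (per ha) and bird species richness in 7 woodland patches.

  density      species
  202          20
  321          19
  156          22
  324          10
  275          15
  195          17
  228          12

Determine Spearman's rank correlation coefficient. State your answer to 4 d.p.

Rank density: 3, 6, 1, 7, 5, 2, 4
Rank species: 6, 5, 7, 1, 3, 4, 2
d = rank(density) − rank(species): -3, 1, -6, 6, 2, -2, 2; Σd² = 94
ρ = 1 − 6Σd² / [n(n²−1)] = 1 − 6×94 / (7×48) = 1 − 564/336 ≈ -0.6786

-0.6786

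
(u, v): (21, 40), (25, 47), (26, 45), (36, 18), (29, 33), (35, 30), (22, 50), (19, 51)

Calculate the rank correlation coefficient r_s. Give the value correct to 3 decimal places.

-0.857

Rank u: 2, 4, 5, 8, 6, 7, 3, 1
Rank v: 4, 6, 5, 1, 3, 2, 7, 8
d = rank(u) − rank(v): -2, -2, 0, 7, 3, 5, -4, -7; Σd² = 156
ρ = 1 − 6Σd² / [n(n²−1)] = 1 − 6×156 / (8×63) = 1 − 936/504 ≈ -0.857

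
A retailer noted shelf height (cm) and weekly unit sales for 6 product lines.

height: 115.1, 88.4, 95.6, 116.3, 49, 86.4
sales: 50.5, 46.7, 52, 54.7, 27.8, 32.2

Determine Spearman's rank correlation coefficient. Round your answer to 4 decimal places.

0.9429

Rank height: 5, 3, 4, 6, 1, 2
Rank sales: 4, 3, 5, 6, 1, 2
d = rank(height) − rank(sales): 1, 0, -1, 0, 0, 0; Σd² = 2
ρ = 1 − 6Σd² / [n(n²−1)] = 1 − 6×2 / (6×35) = 1 − 12/210 ≈ 0.9429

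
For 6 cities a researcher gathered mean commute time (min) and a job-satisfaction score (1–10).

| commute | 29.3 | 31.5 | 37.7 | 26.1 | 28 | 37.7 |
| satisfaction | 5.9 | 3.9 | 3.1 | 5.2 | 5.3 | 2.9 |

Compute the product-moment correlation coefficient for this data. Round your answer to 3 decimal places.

-0.903

n = 6, Σx = 190.3, Σy = 26.3, Σx² = 6158.53, Σy² = 123.17, Σxy = 806.04
nΣxy − ΣxΣy = 4836.24 − 5004.89 = -168.65
nΣx² − (Σx)² = 36951.18 − 36214.09 = 737.09; nΣy² − (Σy)² = 739.02 − 691.69 = 47.33
r = -168.65 / √(737.09 × 47.33) = -168.65 / 186.7792 ≈ -0.903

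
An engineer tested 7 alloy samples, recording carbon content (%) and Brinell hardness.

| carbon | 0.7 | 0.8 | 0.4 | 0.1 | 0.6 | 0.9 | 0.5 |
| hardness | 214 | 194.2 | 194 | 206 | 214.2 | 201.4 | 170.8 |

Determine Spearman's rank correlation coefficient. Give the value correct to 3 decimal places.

Rank carbon: 5, 6, 2, 1, 4, 7, 3
Rank hardness: 6, 3, 2, 5, 7, 4, 1
d = rank(carbon) − rank(hardness): -1, 3, 0, -4, -3, 3, 2; Σd² = 48
ρ = 1 − 6Σd² / [n(n²−1)] = 1 − 6×48 / (7×48) = 1 − 288/336 ≈ 0.143

0.143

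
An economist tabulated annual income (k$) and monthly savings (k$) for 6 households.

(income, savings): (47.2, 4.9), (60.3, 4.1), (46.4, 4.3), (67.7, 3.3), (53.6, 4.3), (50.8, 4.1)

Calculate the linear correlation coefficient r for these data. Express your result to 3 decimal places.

n = 6, Σx = 326, Σy = 25, Σx² = 18053.78, Σy² = 105.5, Σxy = 1340.2
nΣxy − ΣxΣy = 8041.2 − 8150 = -108.8
nΣx² − (Σx)² = 108322.68 − 106276 = 2046.68; nΣy² − (Σy)² = 633 − 625 = 8
r = -108.8 / √(2046.68 × 8) = -108.8 / 127.9587 ≈ -0.850

-0.850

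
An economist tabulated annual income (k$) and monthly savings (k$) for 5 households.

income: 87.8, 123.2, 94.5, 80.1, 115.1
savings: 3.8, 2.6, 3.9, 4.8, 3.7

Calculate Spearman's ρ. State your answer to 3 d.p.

-0.900

Rank income: 2, 5, 3, 1, 4
Rank savings: 3, 1, 4, 5, 2
d = rank(income) − rank(savings): -1, 4, -1, -4, 2; Σd² = 38
ρ = 1 − 6Σd² / [n(n²−1)] = 1 − 6×38 / (5×24) = 1 − 228/120 ≈ -0.900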